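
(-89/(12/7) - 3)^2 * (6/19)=434281/456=952.37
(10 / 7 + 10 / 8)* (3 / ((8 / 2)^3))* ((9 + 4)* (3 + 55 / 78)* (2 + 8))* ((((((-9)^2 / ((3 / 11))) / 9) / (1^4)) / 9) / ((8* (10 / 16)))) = 79475 / 1792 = 44.35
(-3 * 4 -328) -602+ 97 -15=-860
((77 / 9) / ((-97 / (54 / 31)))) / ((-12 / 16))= 616 / 3007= 0.20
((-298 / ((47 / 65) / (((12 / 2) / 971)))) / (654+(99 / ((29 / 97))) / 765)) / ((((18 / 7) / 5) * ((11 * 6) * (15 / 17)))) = -0.00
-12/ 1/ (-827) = 12/ 827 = 0.01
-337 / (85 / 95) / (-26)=6403 / 442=14.49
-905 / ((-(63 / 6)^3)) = 7240 / 9261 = 0.78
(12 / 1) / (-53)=-12 / 53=-0.23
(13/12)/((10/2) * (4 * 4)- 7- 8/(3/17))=13/332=0.04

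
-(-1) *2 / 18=1 / 9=0.11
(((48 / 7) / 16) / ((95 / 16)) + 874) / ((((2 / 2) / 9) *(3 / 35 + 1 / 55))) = 28772271 / 380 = 75716.50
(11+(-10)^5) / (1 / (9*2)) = -1799802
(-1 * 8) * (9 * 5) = -360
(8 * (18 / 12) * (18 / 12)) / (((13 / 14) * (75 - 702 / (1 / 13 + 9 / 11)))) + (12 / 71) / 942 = -59532866 / 2192648341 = -0.03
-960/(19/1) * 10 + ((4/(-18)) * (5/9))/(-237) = -505.26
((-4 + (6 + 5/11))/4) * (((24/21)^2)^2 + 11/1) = 823689/105644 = 7.80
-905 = -905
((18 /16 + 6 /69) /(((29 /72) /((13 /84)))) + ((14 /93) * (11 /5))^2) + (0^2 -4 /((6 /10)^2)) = -14181887053 /1346072700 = -10.54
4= 4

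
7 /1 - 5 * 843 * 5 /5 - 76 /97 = -408252 /97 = -4208.78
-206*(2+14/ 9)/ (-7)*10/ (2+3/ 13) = 469.05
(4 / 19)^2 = 0.04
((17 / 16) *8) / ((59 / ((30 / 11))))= 0.39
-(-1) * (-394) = -394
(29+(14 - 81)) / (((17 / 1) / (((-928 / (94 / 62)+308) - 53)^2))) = -10703425382 / 37553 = -285021.85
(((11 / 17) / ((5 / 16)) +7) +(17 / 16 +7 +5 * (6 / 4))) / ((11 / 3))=100503 / 14960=6.72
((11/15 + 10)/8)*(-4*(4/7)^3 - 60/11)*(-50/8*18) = 2017905/2156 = 935.95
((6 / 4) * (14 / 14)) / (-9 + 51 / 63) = -63 / 344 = -0.18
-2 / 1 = -2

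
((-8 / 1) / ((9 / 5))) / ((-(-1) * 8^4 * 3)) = -5 / 13824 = -0.00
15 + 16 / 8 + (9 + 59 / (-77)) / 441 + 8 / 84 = 581137 / 33957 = 17.11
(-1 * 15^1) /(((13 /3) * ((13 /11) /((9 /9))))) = -495 /169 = -2.93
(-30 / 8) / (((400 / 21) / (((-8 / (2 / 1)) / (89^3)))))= 63 / 56397520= 0.00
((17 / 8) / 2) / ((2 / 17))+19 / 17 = 5521 / 544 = 10.15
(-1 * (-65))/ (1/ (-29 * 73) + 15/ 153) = 7017855/ 10534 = 666.21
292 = 292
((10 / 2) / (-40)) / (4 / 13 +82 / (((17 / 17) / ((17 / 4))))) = -13 / 36276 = -0.00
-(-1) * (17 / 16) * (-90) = -765 / 8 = -95.62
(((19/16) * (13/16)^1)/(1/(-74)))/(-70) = 9139/8960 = 1.02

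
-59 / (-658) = 0.09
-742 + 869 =127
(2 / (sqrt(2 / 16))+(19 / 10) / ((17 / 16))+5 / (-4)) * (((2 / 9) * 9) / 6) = 61 / 340+4 * sqrt(2) / 3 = 2.07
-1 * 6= -6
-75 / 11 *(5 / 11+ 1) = -1200 / 121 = -9.92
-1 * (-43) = 43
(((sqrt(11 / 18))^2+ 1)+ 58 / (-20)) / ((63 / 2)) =-116 / 2835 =-0.04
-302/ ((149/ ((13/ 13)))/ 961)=-290222/ 149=-1947.80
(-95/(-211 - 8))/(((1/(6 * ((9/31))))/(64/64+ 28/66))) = 26790/24893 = 1.08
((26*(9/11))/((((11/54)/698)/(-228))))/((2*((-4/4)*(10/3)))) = 1508207688/605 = 2492905.27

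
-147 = -147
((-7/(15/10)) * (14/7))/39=-28/117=-0.24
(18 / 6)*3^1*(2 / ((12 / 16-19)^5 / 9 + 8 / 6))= -165888 / 2073059305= -0.00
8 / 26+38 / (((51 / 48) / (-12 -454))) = -3683196 / 221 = -16666.05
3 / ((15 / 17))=17 / 5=3.40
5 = 5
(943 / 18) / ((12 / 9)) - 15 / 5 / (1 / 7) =439 / 24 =18.29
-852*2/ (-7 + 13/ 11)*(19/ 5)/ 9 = 14839/ 120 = 123.66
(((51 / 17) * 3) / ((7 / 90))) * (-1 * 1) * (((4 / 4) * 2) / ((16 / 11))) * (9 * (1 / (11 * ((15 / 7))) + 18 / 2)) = -90639 / 7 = -12948.43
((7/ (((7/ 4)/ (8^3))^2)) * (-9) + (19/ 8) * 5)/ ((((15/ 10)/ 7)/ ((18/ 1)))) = -905967669/ 2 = -452983834.50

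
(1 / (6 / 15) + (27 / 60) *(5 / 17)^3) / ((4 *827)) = 49355 / 65008816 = 0.00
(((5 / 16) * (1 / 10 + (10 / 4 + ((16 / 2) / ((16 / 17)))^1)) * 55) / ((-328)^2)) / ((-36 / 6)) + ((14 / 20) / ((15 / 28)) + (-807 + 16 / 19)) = -804.85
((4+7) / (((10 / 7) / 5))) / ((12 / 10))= 385 / 12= 32.08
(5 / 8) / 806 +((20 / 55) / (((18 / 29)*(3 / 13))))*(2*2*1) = 19448653 / 1915056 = 10.16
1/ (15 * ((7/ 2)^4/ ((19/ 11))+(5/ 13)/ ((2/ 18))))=3952/ 5355345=0.00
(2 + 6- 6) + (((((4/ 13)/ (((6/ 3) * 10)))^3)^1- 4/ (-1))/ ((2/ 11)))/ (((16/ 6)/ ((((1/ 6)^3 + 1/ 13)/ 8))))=22857222673/ 10967424000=2.08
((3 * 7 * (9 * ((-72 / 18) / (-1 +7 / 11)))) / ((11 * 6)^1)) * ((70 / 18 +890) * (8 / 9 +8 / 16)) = 1407875 / 36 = 39107.64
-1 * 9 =-9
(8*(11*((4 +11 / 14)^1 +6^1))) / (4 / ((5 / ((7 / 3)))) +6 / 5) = 49830 / 161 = 309.50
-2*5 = -10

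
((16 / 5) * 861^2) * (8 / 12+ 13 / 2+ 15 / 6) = 114657648 / 5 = 22931529.60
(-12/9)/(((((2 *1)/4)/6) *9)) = -16/9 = -1.78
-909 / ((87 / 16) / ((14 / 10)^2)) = -327.66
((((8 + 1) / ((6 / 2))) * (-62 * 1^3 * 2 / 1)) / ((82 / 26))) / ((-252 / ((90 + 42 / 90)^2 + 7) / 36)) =138023.45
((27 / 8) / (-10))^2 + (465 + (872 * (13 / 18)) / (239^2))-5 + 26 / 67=101516111569027 / 220441363200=460.51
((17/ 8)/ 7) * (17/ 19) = 289/ 1064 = 0.27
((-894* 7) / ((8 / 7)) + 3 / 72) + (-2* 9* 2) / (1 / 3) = -134009 / 24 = -5583.71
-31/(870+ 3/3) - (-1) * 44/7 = 38107/6097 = 6.25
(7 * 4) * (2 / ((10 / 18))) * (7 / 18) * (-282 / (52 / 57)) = -787626 / 65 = -12117.32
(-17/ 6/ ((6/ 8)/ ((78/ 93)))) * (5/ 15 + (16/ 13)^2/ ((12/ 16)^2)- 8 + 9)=-416432/ 32643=-12.76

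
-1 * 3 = -3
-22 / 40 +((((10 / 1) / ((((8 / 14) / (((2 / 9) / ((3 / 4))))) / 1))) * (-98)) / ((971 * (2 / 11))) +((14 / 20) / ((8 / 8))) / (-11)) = -4028099 / 1153548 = -3.49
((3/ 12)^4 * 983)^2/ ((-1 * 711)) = -966289/ 46596096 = -0.02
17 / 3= 5.67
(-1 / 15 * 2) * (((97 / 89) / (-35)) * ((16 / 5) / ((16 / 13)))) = 2522 / 233625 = 0.01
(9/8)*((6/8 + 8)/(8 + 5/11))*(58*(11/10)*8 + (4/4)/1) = 590667/992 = 595.43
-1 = -1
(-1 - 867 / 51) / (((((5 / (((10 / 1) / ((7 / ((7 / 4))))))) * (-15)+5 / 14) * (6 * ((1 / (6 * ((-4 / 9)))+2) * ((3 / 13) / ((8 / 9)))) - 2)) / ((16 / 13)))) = 129024 / 91715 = 1.41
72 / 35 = 2.06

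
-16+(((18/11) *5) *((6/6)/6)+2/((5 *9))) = -7223/495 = -14.59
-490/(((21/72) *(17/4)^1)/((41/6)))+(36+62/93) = -135890/51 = -2664.51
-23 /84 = -0.27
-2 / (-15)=2 / 15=0.13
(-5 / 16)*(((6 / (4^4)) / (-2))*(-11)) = -165 / 4096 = -0.04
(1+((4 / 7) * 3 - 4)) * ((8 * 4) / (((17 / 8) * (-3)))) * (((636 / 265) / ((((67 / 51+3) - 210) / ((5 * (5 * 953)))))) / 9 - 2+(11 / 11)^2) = -25690368 / 124831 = -205.80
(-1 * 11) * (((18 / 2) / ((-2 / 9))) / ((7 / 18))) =8019 / 7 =1145.57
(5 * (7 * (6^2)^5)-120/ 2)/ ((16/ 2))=529079025/ 2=264539512.50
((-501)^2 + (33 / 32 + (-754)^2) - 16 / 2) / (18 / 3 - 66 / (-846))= 3697629261 / 27424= 134831.87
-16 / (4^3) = -1 / 4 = -0.25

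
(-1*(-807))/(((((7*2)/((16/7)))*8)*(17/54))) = 43578/833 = 52.31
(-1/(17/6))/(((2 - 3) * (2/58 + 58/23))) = 4002/28985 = 0.14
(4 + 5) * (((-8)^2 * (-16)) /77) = -9216 /77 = -119.69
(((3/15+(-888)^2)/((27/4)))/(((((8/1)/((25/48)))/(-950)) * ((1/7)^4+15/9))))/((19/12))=-1183309140125/432288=-2737316.65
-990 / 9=-110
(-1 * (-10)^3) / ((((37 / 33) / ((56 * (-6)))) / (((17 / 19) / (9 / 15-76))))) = 942480000 / 265031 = 3556.11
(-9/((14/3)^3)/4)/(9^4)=-1/296352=-0.00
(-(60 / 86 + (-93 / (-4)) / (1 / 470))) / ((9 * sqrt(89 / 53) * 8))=-104425 * sqrt(4717) / 61232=-117.13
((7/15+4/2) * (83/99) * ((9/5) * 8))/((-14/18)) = -73704/1925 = -38.29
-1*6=-6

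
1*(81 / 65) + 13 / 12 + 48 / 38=3.59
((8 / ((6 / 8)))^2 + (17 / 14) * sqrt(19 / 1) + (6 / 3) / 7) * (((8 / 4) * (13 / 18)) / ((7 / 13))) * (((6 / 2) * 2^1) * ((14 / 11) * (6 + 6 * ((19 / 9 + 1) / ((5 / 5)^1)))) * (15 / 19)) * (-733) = -1317466580560 / 39501 - 1558372660 * sqrt(19) / 4389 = -34900424.83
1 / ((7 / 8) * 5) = 8 / 35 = 0.23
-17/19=-0.89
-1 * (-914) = 914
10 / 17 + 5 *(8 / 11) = 790 / 187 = 4.22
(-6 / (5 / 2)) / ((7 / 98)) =-168 / 5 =-33.60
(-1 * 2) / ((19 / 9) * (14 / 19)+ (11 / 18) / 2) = -72 / 67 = -1.07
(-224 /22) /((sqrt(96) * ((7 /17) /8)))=-272 * sqrt(6) /33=-20.19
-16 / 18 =-8 / 9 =-0.89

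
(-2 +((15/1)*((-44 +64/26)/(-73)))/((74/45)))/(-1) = -112024/35113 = -3.19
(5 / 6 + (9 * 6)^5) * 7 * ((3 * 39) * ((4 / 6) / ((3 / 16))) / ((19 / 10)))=703730817007.72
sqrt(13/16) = 0.90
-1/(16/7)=-7/16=-0.44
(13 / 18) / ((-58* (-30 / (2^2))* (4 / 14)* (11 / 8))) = 182 / 43065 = 0.00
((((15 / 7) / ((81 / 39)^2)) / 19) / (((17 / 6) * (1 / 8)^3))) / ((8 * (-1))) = -108160 / 183141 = -0.59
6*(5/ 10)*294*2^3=7056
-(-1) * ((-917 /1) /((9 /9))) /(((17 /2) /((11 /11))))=-107.88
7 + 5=12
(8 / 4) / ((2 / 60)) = 60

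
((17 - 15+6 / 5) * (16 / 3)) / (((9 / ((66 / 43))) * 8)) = 704 / 1935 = 0.36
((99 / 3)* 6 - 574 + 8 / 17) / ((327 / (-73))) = 155344 / 1853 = 83.83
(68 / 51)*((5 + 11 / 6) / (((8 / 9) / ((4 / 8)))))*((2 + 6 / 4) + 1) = 369 / 16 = 23.06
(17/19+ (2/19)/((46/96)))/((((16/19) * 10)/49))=23863/3680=6.48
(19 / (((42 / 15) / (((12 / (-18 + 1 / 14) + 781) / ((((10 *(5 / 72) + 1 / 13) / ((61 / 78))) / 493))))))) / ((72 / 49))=206156579965 / 114456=1801186.31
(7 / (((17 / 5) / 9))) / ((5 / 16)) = 1008 / 17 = 59.29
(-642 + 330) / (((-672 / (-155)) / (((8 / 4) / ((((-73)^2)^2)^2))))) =-2015 / 11290441286517134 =-0.00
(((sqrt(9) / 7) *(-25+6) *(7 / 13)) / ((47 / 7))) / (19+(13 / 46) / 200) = -1223600 / 35603581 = -0.03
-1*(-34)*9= 306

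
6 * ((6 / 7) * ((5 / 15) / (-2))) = -0.86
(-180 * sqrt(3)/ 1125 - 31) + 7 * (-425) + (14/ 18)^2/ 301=-10469891/ 3483 - 4 * sqrt(3)/ 25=-3006.28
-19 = -19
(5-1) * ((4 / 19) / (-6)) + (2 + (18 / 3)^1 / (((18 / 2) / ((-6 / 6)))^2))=992 / 513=1.93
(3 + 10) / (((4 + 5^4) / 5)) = 65 / 629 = 0.10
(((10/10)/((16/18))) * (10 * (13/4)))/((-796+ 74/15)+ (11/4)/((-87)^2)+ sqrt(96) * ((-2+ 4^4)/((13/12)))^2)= 75721493507148312525/759498883957935108389143484+ 5261983797702711456000 * sqrt(6)/189874720989483777097285871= 0.00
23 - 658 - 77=-712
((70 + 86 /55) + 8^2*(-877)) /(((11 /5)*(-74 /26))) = 40080352 /4477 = 8952.50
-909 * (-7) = 6363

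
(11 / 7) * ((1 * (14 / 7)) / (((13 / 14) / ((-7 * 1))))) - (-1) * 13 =-139 / 13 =-10.69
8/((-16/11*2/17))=-187/4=-46.75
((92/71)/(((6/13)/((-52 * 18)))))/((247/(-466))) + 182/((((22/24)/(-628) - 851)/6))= 3298479308832/665487331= 4956.49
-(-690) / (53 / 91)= 62790 / 53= 1184.72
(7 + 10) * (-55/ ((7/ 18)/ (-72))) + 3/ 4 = 4847061/ 28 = 173109.32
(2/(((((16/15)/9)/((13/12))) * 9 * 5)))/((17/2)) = 13/272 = 0.05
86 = 86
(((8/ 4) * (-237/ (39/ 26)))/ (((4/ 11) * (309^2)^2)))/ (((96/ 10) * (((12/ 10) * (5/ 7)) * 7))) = -4345/ 2625586951968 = -0.00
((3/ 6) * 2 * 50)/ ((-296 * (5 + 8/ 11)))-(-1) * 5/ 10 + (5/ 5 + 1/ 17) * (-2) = -261085/ 158508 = -1.65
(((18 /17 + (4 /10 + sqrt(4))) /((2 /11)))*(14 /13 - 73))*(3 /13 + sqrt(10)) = -4642.47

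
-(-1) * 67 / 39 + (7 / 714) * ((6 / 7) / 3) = 2662 / 1547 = 1.72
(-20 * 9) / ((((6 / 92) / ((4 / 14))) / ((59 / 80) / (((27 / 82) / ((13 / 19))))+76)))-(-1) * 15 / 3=-61134.92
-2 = -2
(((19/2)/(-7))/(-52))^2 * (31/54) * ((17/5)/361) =527/143095680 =0.00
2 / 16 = 1 / 8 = 0.12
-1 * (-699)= 699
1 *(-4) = -4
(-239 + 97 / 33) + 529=9667 / 33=292.94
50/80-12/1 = -91/8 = -11.38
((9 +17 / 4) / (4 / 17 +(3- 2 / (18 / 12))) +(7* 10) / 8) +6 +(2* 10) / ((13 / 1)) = 58649 / 2522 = 23.25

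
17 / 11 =1.55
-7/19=-0.37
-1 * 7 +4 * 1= -3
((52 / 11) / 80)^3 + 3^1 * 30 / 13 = 958348561 / 138424000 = 6.92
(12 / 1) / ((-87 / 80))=-320 / 29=-11.03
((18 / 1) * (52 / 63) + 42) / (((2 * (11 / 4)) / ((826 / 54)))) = 46964 / 297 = 158.13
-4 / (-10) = 2 / 5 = 0.40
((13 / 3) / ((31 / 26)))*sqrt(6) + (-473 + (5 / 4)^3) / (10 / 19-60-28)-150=-5127469 / 35456 + 338*sqrt(6) / 93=-135.71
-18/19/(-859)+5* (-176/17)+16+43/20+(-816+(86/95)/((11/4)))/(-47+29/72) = -3298956709381/204791011700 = -16.11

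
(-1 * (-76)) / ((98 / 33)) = 1254 / 49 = 25.59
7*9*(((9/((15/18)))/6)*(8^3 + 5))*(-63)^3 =-73298527533/5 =-14659705506.60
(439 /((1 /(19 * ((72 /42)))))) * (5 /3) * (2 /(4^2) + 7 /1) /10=475437 /28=16979.89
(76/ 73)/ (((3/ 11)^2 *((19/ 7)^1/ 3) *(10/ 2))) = 3388/ 1095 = 3.09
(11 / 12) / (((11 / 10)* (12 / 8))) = 5 / 9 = 0.56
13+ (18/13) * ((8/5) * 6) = 1709/65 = 26.29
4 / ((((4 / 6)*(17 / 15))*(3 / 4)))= 120 / 17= 7.06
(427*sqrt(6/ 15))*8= 3416*sqrt(10)/ 5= 2160.47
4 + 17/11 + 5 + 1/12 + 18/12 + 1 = 1733/132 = 13.13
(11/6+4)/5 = 7/6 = 1.17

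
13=13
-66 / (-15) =22 / 5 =4.40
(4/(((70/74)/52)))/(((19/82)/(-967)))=-610246624/665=-917664.10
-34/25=-1.36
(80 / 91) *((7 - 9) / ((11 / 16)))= -2560 / 1001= -2.56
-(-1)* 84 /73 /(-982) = -42 /35843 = -0.00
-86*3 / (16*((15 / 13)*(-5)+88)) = -0.20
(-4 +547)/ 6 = 181/ 2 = 90.50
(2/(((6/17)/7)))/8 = 4.96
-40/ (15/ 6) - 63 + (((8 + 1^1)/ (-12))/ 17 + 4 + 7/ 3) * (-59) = -91813/ 204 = -450.06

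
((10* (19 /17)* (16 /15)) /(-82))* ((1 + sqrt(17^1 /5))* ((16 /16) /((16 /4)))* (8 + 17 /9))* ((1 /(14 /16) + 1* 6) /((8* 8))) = -8455* sqrt(85) /1053864-42275 /1053864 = -0.11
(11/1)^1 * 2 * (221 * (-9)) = -43758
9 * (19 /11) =171 /11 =15.55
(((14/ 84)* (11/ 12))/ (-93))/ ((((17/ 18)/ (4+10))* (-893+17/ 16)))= 616/ 22562451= 0.00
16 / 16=1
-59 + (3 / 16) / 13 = -58.99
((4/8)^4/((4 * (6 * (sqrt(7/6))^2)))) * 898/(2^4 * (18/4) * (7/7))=449/16128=0.03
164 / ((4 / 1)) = 41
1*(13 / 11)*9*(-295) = -34515 / 11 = -3137.73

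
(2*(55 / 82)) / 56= 55 / 2296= 0.02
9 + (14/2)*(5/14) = 23/2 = 11.50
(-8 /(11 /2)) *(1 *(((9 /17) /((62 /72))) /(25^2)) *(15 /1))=-0.02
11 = 11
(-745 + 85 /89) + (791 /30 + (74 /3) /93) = -178140833 /248310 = -717.41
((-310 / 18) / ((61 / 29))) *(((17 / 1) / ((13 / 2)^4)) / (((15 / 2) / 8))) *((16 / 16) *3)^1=-3912448 / 15679989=-0.25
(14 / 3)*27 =126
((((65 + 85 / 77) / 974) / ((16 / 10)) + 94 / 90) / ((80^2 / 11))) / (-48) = -14672249 / 377008128000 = -0.00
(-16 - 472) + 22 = -466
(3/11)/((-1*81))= -0.00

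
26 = 26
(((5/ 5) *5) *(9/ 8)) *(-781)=-35145/ 8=-4393.12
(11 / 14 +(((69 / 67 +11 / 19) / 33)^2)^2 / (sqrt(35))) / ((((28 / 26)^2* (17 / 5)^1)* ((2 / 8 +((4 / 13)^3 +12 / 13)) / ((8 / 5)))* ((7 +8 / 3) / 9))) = 52254844263914799104* sqrt(35) / 1030353273013987132840886025 +441096084 / 1786530935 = 0.25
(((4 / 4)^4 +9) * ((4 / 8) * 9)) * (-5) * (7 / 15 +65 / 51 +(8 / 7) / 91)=-4273020 / 10829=-394.59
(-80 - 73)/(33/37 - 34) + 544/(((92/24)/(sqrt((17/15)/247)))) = 5661/1225 + 1088 * sqrt(62985)/28405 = 14.23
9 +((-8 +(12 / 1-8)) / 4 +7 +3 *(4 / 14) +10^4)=70111 / 7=10015.86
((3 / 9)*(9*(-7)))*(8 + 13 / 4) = -945 / 4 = -236.25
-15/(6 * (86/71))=-355/172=-2.06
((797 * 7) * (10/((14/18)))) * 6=430380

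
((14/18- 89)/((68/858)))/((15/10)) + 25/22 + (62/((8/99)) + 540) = 3812209/6732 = 566.28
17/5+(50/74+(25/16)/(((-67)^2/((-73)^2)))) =78801921/13287440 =5.93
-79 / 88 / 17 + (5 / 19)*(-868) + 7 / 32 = -25951693 / 113696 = -228.26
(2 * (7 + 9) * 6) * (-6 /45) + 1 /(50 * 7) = -8959 /350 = -25.60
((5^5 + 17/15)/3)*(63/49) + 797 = 74787/35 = 2136.77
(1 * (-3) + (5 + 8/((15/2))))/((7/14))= 6.13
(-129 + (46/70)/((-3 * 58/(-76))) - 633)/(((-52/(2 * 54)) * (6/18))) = 62624232/13195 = 4746.06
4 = 4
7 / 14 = 1 / 2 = 0.50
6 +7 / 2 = 19 / 2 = 9.50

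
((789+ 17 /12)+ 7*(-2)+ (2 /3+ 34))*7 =5677.58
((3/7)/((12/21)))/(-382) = -3/1528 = -0.00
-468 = -468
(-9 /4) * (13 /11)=-117 /44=-2.66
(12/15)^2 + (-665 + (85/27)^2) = -11927336/18225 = -654.45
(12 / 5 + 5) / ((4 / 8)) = 14.80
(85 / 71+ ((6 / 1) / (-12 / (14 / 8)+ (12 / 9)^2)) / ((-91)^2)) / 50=16086883 / 671944000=0.02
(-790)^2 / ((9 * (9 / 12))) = 2496400 / 27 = 92459.26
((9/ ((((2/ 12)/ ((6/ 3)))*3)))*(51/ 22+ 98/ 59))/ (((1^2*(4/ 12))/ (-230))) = -64149300/ 649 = -98843.30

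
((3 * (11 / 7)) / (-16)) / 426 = -11 / 15904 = -0.00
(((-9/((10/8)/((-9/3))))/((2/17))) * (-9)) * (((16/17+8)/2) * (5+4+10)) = -701784/5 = -140356.80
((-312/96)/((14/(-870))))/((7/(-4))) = -5655/49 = -115.41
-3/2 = -1.50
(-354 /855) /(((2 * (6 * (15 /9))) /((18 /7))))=-177 /3325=-0.05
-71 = -71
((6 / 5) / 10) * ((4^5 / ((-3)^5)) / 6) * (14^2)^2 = -19668992 / 6075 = -3237.69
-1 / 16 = -0.06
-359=-359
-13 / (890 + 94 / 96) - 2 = -86158 / 42767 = -2.01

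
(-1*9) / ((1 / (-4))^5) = 9216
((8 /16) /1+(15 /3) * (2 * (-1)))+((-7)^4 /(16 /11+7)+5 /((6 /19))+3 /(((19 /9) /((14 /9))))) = 172302 /589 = 292.53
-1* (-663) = 663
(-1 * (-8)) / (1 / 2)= 16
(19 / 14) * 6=8.14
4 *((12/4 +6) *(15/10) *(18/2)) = 486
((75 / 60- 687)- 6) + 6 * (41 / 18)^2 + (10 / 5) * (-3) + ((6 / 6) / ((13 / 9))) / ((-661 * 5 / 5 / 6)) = -618658867 / 928044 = -666.63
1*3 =3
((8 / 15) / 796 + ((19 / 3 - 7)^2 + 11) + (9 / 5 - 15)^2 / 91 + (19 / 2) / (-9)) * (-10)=-100268227 / 814905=-123.04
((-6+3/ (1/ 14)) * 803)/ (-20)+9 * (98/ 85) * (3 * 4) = -22455/ 17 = -1320.88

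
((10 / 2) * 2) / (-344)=-5 / 172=-0.03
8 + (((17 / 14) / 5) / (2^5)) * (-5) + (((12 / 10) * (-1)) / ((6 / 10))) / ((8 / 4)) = 3119 / 448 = 6.96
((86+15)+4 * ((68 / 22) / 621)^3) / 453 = 32193947530507 / 144394635248523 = 0.22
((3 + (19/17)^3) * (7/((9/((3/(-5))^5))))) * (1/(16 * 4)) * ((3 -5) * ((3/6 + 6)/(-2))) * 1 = -26533143/982600000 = -0.03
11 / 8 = 1.38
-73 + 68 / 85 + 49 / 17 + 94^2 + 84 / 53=8768.27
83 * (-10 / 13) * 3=-2490 / 13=-191.54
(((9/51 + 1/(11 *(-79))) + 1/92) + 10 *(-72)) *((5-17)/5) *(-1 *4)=-6910.21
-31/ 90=-0.34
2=2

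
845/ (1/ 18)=15210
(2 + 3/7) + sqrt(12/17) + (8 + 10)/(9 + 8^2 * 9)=2 * sqrt(51)/17 + 1119/455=3.30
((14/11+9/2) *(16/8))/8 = 127/88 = 1.44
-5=-5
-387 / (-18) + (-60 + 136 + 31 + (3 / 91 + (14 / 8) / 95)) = 4445307 / 34580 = 128.55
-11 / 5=-2.20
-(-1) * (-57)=-57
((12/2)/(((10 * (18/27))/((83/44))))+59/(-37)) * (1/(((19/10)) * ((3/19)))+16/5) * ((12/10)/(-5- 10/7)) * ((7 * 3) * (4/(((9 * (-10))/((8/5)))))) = 32250232/171703125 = 0.19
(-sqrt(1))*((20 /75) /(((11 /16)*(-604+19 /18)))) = 384 /596915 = 0.00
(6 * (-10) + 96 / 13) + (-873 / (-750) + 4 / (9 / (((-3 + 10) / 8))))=-746789 / 14625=-51.06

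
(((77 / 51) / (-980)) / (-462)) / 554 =1 / 166133520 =0.00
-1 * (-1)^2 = -1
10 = 10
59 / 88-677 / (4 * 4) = -7329 / 176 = -41.64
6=6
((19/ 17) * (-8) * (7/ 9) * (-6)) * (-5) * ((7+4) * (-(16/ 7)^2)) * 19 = 81326080/ 357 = 227804.15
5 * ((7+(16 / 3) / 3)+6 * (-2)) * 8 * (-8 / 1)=1031.11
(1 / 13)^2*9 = 9 / 169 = 0.05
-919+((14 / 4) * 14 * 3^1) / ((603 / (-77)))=-188492 / 201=-937.77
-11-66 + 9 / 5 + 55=-101 / 5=-20.20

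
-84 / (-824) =21 / 206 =0.10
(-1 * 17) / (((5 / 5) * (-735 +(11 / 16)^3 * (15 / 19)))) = 1323008 / 57180675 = 0.02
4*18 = 72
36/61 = 0.59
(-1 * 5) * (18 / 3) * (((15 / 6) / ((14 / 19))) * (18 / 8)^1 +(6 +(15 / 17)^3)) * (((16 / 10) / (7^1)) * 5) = -118202265 / 240737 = -491.00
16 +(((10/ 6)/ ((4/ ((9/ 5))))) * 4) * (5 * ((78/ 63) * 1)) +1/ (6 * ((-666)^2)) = 644043319/ 18629352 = 34.57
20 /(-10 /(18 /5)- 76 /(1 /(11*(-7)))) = 180 /52643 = 0.00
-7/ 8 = -0.88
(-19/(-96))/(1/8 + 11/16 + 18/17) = 323/3054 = 0.11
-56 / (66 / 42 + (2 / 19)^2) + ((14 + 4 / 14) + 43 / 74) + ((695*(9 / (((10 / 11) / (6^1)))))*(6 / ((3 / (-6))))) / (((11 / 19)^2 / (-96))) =3233101555150825 / 22786302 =141887944.57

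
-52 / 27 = -1.93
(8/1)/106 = 0.08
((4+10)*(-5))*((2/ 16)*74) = -1295/ 2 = -647.50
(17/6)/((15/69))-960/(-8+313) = 18091/1830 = 9.89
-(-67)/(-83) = -67/83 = -0.81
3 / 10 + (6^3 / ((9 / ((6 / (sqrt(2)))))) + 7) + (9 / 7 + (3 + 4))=1091 / 70 + 72 * sqrt(2)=117.41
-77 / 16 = -4.81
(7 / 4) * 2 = 7 / 2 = 3.50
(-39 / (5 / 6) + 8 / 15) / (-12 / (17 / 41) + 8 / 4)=5899 / 3435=1.72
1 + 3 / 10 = 13 / 10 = 1.30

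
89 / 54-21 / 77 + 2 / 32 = 6833 / 4752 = 1.44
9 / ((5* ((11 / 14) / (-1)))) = -126 / 55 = -2.29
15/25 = 3/5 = 0.60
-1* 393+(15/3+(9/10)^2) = -38719/100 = -387.19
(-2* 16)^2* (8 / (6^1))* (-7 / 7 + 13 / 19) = -8192 / 19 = -431.16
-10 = -10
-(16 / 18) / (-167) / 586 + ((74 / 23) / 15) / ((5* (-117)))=-3531194 / 9875499075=-0.00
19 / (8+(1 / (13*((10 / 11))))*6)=1235 / 553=2.23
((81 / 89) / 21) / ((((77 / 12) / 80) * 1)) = 25920 / 47971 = 0.54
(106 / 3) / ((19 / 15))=27.89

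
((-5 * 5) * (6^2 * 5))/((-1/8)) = 36000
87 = 87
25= 25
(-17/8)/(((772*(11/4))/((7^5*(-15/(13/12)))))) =12857355/55198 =232.93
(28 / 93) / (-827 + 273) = -14 / 25761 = -0.00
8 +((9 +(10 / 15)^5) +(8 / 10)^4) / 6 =9.59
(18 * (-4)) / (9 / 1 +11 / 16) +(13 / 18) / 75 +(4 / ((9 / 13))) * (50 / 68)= -2258329 / 711450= -3.17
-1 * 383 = -383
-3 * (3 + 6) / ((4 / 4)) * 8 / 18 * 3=-36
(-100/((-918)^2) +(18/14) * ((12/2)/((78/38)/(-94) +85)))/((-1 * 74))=-20292358439/16563187814418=-0.00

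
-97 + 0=-97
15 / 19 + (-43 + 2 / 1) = -764 / 19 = -40.21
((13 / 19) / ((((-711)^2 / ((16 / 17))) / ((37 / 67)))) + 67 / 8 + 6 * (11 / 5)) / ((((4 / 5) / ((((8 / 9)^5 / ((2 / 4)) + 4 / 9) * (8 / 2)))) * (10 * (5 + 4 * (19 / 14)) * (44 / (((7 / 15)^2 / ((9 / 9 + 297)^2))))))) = 14860708456805424941 / 165836318445660421294084800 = 0.00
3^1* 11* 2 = 66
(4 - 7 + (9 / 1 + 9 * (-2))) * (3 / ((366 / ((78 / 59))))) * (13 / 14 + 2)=-9594 / 25193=-0.38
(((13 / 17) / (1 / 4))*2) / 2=52 / 17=3.06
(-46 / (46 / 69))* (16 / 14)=-552 / 7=-78.86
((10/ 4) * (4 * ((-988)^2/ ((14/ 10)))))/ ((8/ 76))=463668400/ 7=66238342.86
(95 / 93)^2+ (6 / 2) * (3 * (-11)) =-847226 / 8649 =-97.96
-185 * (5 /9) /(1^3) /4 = -925 /36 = -25.69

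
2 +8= 10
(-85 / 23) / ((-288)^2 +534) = -85 / 1919994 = -0.00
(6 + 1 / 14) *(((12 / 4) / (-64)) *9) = -2295 / 896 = -2.56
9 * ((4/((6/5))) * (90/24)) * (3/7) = 675/14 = 48.21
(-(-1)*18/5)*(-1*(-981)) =17658/5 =3531.60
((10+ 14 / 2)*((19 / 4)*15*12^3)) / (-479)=-2093040 / 479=-4369.60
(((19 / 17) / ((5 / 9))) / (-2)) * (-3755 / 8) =128421 / 272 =472.14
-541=-541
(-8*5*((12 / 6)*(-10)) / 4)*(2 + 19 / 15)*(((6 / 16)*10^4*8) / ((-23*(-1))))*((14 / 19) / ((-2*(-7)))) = 19600000 / 437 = 44851.26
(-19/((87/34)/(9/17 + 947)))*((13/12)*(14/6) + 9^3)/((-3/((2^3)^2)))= 257916141440/2349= 109798272.22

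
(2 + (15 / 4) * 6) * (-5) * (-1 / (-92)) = -1.33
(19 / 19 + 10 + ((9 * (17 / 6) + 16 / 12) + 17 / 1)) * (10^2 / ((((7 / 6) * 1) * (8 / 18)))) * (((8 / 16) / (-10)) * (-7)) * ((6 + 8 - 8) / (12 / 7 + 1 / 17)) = 5285385 / 422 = 12524.61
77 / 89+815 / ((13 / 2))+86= 245573 / 1157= 212.25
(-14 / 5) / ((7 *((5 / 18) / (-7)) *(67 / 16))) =4032 / 1675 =2.41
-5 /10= -0.50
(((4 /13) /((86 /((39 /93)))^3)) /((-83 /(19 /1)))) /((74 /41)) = -131651 /29095796866508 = -0.00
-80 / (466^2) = -20 / 54289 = -0.00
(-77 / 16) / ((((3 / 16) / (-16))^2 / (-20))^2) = -8267812044800 / 81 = -102071753639.51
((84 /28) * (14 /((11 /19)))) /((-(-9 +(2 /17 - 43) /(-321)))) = 34561 /4224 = 8.18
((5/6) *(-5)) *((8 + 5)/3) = -325/18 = -18.06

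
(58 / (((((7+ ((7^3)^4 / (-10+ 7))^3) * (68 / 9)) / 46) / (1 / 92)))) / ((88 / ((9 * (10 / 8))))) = -317115 / 63471829526496665500502703657477632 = -0.00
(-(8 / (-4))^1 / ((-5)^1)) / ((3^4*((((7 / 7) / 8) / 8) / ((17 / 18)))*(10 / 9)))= -0.27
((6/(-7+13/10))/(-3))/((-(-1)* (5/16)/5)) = 320/57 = 5.61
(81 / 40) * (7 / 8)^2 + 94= 244609 / 2560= 95.55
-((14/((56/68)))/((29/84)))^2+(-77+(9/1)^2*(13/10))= -20153837/8410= -2396.41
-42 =-42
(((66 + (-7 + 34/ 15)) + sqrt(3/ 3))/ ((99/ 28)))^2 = 310.14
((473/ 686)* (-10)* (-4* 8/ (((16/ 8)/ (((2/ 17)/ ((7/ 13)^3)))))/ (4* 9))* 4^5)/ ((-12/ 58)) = -617190379520/ 54000891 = -11429.26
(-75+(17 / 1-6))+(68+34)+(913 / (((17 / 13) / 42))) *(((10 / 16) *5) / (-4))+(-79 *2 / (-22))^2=-751030017 / 32912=-22819.34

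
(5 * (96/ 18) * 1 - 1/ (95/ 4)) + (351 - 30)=99073/ 285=347.62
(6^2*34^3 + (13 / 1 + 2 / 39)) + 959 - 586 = 55197872 / 39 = 1415330.05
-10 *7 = -70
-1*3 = -3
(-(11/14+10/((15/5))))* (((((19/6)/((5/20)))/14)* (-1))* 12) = 6574/147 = 44.72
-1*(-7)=7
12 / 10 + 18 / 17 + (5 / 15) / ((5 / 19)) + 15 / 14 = 16411 / 3570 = 4.60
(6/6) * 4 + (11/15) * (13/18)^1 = 1223/270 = 4.53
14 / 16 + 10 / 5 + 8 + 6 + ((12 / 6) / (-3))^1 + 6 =533 / 24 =22.21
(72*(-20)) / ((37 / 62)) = -89280 / 37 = -2412.97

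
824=824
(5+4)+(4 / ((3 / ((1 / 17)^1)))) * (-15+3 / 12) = 7.84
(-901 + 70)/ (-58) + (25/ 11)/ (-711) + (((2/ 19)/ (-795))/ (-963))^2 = 152762912792213423633/ 10664532043221726450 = 14.32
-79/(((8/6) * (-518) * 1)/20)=1185/518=2.29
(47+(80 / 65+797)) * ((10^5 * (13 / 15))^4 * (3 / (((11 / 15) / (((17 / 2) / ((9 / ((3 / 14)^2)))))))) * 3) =41039081200000000000000000 / 1617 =25379765739022881880024.74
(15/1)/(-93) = -5/31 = -0.16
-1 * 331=-331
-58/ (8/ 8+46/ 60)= -1740/ 53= -32.83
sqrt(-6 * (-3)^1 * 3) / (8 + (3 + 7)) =sqrt(6) / 6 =0.41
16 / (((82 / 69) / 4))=2208 / 41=53.85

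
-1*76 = -76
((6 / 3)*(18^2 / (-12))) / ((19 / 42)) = -2268 / 19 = -119.37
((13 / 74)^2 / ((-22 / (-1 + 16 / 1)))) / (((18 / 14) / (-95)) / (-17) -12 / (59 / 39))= 563610775 / 212440686216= 0.00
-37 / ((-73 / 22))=814 / 73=11.15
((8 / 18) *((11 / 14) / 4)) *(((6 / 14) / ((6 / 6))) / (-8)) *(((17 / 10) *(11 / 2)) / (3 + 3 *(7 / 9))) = -2057 / 250880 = -0.01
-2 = -2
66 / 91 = 0.73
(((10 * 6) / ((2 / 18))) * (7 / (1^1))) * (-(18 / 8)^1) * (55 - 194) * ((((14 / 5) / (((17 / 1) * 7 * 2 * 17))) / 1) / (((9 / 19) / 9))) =4492341 / 289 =15544.43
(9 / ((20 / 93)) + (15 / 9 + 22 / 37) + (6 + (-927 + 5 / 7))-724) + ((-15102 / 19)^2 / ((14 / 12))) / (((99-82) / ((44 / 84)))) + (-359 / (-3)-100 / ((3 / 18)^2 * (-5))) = 10631256568291 / 667582860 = 15925.00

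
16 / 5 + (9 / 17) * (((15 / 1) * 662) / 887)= 688114 / 75395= 9.13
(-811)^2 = 657721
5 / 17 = 0.29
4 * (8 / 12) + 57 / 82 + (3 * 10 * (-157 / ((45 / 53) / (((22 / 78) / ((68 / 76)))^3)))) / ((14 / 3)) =-5666771069977 / 167283257778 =-33.88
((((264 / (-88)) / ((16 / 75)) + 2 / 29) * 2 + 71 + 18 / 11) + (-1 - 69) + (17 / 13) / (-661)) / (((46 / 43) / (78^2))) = -2797072588089 / 19399028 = -144186.22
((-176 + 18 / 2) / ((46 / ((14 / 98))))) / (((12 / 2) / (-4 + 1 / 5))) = 3173 / 9660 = 0.33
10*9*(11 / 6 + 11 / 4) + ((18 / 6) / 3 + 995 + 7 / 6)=4229 / 3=1409.67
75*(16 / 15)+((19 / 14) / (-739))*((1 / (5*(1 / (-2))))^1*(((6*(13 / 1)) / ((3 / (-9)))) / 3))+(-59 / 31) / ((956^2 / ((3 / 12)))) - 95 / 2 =95097033482317 / 2931230375360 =32.44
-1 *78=-78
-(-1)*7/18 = 7/18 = 0.39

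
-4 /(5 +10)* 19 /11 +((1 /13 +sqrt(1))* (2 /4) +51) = 109562 /2145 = 51.08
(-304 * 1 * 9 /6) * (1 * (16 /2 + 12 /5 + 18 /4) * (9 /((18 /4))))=-67944 /5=-13588.80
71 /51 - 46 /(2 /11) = -12832 /51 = -251.61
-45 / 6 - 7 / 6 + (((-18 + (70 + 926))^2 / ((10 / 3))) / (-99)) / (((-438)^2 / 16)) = -7833022 / 879285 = -8.91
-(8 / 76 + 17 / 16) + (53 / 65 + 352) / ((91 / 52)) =27725003 / 138320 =200.44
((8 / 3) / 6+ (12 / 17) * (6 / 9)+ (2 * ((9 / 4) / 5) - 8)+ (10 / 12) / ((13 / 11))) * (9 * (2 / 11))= -108994 / 12155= -8.97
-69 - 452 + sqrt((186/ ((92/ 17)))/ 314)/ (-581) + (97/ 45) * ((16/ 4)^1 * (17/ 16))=-92131/ 180 - sqrt(5708991)/ 4195982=-511.84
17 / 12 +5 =77 / 12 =6.42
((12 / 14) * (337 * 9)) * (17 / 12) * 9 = 464049 / 14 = 33146.36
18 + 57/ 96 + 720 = 23635/ 32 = 738.59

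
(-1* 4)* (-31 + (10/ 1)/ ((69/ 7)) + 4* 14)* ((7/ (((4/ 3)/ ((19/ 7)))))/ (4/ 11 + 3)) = -375155/ 851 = -440.84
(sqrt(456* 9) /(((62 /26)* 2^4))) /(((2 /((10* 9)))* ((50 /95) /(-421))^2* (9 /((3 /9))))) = 831792013* sqrt(114) /4960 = 1790546.05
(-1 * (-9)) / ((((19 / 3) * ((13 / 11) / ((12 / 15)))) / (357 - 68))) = 343332 / 1235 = 278.00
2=2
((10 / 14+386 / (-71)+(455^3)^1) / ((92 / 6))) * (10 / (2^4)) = 175558485105 / 45724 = 3839525.96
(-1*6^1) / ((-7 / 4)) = 3.43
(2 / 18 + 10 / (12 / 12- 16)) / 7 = -5 / 63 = -0.08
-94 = -94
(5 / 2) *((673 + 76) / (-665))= -2.82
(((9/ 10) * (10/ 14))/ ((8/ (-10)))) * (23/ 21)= -345/ 392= -0.88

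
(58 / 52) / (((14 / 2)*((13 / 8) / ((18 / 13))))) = 2088 / 15379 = 0.14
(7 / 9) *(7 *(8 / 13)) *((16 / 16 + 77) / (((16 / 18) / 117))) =34398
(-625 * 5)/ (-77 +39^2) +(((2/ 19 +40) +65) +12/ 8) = 150813/ 1444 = 104.44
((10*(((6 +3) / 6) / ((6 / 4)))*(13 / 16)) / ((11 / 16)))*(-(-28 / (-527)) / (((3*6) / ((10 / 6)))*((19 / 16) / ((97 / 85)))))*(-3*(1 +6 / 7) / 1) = 5245760 / 16851879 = 0.31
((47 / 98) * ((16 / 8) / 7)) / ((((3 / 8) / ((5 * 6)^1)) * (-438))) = -1880 / 75117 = -0.03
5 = 5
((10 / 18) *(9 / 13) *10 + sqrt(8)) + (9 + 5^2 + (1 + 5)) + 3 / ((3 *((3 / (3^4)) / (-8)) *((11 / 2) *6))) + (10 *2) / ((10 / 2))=2 *sqrt(2) + 5906 / 143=44.13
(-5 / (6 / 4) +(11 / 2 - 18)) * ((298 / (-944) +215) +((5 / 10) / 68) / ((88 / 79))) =-14401604515 / 4236672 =-3399.27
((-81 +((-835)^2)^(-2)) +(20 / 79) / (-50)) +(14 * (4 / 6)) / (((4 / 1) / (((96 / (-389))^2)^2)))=-71225771131101179221771386 / 879369500054740899199375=-81.00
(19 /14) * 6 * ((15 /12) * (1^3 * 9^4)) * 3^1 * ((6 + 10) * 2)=6411034.29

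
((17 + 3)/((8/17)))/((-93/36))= -16.45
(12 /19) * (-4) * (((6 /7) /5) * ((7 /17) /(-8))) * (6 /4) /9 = 6 /1615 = 0.00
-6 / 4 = -3 / 2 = -1.50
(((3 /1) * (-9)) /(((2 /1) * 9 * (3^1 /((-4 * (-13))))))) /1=-26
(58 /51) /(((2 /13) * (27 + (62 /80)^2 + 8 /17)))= 0.26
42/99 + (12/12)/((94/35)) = 2471/3102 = 0.80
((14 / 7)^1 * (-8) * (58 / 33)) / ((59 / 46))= -42688 / 1947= -21.93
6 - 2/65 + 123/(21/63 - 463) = 514559/90220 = 5.70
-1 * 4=-4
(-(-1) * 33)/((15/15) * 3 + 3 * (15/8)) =88/23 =3.83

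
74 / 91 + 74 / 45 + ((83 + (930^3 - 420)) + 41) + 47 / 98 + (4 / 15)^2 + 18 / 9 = 230568850637239 / 286650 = 804356709.01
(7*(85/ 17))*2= 70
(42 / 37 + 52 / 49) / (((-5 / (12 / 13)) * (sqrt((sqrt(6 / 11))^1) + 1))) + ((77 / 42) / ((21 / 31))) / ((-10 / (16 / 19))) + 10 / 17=0.14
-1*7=-7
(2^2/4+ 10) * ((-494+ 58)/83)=-4796/83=-57.78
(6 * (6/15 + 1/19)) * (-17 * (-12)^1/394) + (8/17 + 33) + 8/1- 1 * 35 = 2506022/318155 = 7.88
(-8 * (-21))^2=28224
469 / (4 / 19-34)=-8911 / 642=-13.88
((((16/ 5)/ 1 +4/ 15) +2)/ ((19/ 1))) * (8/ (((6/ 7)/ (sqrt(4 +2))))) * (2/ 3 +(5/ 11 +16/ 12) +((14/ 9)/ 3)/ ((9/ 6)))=18.42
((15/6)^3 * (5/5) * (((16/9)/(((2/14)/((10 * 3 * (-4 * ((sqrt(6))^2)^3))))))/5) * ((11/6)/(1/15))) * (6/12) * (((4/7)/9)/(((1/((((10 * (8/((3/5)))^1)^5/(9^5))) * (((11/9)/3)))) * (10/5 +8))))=-9912320000000000000/387420489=-25585430511.39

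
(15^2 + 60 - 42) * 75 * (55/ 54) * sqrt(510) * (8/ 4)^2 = 74250 * sqrt(510) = 1676801.08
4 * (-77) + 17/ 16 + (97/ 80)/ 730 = -17925053/ 58400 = -306.94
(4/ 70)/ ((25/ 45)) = 18/ 175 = 0.10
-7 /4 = -1.75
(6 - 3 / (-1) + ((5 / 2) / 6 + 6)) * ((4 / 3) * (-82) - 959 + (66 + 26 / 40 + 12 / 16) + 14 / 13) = -1803491 / 117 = -15414.45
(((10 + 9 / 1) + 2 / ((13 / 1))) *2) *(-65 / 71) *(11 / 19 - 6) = 256470 / 1349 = 190.12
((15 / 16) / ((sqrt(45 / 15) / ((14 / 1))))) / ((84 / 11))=55 * sqrt(3) / 96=0.99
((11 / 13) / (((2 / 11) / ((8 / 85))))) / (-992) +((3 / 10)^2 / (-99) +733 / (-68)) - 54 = -976388607 / 15072200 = -64.78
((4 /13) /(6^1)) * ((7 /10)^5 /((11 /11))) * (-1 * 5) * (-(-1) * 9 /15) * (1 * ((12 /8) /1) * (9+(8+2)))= -957999 /1300000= -0.74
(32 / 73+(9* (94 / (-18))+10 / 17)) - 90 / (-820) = -4667177 / 101762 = -45.86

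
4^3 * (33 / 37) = 2112 / 37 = 57.08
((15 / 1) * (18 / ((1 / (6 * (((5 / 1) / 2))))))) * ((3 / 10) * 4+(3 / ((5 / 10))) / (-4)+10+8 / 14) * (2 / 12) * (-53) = -5144445 / 14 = -367460.36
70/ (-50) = -7/ 5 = -1.40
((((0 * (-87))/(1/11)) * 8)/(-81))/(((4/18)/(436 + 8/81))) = 0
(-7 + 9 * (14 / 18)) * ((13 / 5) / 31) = 0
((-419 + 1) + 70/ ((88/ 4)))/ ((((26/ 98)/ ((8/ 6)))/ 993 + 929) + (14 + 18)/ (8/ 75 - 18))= -6019260156/ 13454398669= -0.45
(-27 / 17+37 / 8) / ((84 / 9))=177 / 544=0.33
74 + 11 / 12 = 899 / 12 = 74.92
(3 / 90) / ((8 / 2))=1 / 120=0.01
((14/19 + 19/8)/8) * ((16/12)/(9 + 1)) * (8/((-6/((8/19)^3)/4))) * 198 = -2663936/651605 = -4.09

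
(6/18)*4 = 4/3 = 1.33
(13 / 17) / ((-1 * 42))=-13 / 714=-0.02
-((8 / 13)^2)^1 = -64 / 169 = -0.38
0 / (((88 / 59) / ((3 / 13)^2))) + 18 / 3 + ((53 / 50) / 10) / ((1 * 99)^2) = 29403053 / 4900500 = 6.00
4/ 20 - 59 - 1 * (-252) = 966/ 5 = 193.20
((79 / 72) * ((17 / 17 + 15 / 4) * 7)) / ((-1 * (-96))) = 10507 / 27648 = 0.38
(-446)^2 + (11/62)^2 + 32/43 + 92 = 32894558547/165292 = 199008.78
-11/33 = -1/3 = -0.33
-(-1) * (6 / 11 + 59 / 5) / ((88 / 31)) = 21049 / 4840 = 4.35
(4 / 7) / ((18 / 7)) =2 / 9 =0.22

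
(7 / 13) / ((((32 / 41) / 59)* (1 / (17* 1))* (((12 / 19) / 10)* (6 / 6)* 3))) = 27346795 / 7488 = 3652.08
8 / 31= 0.26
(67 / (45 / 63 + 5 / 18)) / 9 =938 / 125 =7.50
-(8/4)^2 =-4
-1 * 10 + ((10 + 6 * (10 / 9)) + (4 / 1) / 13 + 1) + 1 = 350 / 39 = 8.97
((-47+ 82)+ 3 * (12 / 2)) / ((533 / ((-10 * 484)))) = -256520 / 533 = -481.28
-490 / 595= -14 / 17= -0.82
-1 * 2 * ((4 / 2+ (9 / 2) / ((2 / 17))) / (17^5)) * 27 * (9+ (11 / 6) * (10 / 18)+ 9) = -165347 / 5679428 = -0.03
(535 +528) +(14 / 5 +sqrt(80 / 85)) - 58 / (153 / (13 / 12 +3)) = 4 *sqrt(17) / 17 +4884917 / 4590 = 1065.22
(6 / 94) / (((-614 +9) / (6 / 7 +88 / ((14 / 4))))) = -78 / 28435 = -0.00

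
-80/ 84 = -20/ 21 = -0.95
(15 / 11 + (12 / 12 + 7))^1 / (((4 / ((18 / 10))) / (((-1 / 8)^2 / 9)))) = 103 / 14080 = 0.01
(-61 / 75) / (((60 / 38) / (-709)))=821731 / 2250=365.21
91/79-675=-673.85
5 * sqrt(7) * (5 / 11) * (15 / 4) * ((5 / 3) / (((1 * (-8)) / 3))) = -14.09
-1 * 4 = -4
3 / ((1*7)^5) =3 / 16807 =0.00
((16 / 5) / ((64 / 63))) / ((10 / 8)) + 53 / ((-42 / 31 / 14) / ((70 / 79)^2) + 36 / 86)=8776036493 / 48227775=181.97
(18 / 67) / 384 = 3 / 4288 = 0.00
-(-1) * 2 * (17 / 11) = 34 / 11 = 3.09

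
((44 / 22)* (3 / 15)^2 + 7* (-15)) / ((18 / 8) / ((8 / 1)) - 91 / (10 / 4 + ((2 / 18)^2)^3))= 31862189536 / 10968562575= 2.90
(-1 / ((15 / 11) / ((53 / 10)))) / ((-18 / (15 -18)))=-583 / 900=-0.65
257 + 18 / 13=3359 / 13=258.38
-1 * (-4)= 4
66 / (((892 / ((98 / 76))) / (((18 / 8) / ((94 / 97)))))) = 1411641 / 6372448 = 0.22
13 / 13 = 1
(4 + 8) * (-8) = -96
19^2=361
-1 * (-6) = 6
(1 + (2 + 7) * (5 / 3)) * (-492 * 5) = -39360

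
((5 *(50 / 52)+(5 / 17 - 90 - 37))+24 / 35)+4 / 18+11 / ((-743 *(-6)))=-6257965592 / 51723945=-120.99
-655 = -655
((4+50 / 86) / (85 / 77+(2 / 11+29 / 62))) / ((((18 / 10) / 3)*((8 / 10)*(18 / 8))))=2137450 / 883521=2.42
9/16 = 0.56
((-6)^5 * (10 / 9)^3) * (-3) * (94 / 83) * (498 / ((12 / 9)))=13536000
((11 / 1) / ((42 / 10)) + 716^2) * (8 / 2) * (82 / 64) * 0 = 0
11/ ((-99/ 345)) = -115/ 3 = -38.33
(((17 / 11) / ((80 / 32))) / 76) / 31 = 17 / 64790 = 0.00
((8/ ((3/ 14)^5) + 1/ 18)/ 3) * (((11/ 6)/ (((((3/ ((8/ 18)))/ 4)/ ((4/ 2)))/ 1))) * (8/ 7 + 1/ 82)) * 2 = 167354143528/ 5649021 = 29625.34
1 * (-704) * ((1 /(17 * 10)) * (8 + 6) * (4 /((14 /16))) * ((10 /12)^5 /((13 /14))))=-6160000 /53703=-114.70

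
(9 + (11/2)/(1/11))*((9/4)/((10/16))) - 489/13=13818/65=212.58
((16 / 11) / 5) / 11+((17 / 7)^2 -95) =-2640646 / 29645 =-89.08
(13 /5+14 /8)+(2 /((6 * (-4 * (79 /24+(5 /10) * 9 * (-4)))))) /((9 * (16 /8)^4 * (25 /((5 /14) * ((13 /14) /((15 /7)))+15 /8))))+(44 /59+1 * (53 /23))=1071950507777 /144855950400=7.40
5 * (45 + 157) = 1010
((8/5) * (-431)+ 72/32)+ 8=-679.35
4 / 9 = 0.44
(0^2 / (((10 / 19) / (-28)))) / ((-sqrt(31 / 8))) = 0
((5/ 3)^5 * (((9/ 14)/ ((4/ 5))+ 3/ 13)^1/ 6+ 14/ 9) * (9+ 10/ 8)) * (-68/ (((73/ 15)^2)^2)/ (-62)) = 30824552734375/ 69216282311904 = 0.45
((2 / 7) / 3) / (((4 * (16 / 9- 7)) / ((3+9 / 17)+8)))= -42 / 799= -0.05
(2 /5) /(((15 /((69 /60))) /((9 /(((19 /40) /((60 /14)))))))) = 1656 /665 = 2.49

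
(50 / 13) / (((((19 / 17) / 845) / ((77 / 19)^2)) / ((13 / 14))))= 44347.41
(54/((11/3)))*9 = 1458/11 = 132.55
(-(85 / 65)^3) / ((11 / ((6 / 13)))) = -29478 / 314171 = -0.09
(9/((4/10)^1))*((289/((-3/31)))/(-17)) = 7905/2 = 3952.50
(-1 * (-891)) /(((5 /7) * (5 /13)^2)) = 1054053 /125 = 8432.42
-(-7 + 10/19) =123/19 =6.47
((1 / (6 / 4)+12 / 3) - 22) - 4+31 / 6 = -16.17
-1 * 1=-1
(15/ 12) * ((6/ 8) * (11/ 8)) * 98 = 8085/ 64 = 126.33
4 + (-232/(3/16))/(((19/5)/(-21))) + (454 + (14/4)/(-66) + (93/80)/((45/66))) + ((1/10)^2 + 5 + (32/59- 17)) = 53906932649/7398600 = 7286.10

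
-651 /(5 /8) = -5208 /5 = -1041.60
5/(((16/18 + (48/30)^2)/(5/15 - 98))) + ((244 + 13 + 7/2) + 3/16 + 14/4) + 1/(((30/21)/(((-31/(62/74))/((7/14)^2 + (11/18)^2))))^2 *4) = 219289306833/395798800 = 554.04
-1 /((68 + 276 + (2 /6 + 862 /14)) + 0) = -21 /8524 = -0.00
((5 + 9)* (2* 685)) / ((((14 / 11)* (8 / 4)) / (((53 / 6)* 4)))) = 798710 / 3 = 266236.67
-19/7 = -2.71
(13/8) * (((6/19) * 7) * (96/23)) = 6552/437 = 14.99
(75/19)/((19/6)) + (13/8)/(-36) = 124907/103968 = 1.20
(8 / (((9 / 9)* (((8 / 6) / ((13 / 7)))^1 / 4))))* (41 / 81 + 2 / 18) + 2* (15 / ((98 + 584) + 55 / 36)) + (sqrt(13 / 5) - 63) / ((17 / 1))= 23.95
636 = 636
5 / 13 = 0.38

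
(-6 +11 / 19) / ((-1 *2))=103 / 38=2.71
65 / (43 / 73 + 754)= 949 / 11017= 0.09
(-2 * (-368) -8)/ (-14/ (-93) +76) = 33852/ 3541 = 9.56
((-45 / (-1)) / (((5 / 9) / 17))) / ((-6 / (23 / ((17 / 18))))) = -5589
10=10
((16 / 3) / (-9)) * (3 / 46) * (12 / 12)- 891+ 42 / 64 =-890.38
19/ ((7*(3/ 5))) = 95/ 21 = 4.52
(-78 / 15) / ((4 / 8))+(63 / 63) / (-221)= -10.40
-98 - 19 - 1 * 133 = -250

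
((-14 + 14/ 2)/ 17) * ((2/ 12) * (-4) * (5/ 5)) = 14/ 51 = 0.27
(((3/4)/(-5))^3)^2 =729/64000000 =0.00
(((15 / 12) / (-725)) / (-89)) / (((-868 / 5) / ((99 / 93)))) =-33 / 277798192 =-0.00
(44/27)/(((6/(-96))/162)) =-4224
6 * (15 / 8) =45 / 4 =11.25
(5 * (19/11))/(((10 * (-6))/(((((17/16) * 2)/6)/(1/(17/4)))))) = -5491/25344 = -0.22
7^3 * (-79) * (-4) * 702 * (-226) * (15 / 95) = -51587918928 / 19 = -2715153627.79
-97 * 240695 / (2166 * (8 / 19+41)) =-23347415 / 89718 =-260.23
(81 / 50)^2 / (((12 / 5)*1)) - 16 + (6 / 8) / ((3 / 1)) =-29313 / 2000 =-14.66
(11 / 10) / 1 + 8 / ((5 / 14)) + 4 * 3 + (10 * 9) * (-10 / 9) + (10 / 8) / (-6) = -1553 / 24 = -64.71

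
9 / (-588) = -3 / 196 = -0.02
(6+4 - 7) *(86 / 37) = 258 / 37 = 6.97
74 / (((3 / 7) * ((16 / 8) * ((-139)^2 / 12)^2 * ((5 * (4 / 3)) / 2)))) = 18648 / 1866505205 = 0.00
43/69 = 0.62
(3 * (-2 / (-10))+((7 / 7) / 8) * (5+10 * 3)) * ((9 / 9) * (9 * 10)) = 1791 / 4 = 447.75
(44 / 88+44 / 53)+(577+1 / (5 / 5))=61409 / 106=579.33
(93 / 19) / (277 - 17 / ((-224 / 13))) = 20832 / 1183111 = 0.02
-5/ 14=-0.36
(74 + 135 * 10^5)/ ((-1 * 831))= -13500074/ 831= -16245.58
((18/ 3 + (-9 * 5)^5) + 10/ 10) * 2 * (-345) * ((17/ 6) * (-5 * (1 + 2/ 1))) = -5411287060350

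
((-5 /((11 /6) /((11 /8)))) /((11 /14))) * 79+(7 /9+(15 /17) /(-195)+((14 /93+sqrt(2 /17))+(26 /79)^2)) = -3183292914037 /8465904018+sqrt(34) /17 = -375.67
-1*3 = -3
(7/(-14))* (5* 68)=-170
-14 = -14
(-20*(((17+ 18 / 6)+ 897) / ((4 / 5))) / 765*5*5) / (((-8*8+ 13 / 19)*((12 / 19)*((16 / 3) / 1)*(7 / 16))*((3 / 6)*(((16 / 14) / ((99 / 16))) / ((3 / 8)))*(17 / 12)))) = 1365527625 / 59335168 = 23.01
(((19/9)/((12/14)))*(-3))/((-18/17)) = 2261/324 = 6.98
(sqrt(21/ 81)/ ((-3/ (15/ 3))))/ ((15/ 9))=-sqrt(21)/ 9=-0.51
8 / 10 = 4 / 5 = 0.80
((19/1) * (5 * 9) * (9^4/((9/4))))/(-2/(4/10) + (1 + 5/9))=-22438620/31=-723826.45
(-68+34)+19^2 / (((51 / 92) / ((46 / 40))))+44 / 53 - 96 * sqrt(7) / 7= 9673067 / 13515 - 96 * sqrt(7) / 7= 679.44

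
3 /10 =0.30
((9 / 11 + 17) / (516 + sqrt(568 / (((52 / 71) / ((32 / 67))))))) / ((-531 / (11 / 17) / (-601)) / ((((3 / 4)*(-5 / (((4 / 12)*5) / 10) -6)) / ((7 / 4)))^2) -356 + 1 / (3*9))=-612611829648 / 6306158936697481 + 774222624*sqrt(871) / 6306158936697481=-0.00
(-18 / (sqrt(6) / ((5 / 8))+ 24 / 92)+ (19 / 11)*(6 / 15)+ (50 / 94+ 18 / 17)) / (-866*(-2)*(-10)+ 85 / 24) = -46013163024 / 307791770300575+ 152352*sqrt(6) / 1400804507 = 0.00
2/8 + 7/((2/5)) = 71/4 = 17.75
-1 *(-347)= 347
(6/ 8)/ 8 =3/ 32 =0.09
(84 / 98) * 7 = 6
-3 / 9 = -0.33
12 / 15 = 4 / 5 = 0.80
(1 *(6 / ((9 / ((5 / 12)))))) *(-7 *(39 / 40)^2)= -1183 / 640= -1.85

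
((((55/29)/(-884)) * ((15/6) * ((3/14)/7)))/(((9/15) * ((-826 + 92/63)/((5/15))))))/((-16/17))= -4125/35093886464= -0.00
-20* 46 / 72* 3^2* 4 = -460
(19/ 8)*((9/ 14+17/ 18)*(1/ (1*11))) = 475/ 1386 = 0.34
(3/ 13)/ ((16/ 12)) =9/ 52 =0.17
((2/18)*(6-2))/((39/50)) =200/351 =0.57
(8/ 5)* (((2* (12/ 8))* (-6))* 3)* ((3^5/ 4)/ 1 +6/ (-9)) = -25956/ 5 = -5191.20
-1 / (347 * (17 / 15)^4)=-50625 / 28981787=-0.00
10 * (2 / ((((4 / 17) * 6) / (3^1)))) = 85 / 2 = 42.50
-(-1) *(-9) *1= -9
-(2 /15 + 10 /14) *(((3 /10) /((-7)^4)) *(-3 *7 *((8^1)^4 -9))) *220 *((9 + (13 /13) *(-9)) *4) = 0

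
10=10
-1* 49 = -49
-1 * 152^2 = -23104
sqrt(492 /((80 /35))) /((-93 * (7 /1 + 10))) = -sqrt(861) /3162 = -0.01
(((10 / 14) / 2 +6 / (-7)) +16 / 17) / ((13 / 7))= 105 / 442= 0.24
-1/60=-0.02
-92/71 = -1.30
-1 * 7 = -7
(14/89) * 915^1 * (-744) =-9530640/89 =-107085.84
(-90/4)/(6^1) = -15/4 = -3.75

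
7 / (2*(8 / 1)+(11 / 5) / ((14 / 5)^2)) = 1372 / 3191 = 0.43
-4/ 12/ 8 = -1/ 24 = -0.04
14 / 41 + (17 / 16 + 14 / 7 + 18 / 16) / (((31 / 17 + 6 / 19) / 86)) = 38230475 / 226648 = 168.68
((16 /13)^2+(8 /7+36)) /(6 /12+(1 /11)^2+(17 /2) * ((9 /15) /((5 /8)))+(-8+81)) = 276678600 /584512019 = 0.47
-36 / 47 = -0.77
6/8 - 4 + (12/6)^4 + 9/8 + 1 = 119/8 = 14.88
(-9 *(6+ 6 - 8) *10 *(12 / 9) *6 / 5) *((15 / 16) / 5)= -108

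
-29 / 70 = -0.41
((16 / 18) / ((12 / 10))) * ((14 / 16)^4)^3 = 69206436005 / 463856467968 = 0.15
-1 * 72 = -72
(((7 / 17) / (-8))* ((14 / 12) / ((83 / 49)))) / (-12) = 2401 / 812736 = 0.00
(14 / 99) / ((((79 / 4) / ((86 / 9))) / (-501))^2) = 46203817856 / 5560731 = 8308.95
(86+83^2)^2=48650625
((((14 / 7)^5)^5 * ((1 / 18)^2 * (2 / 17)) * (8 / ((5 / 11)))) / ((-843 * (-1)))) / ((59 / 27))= 1476395008 / 12682935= 116.41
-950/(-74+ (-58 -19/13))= 2470/347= 7.12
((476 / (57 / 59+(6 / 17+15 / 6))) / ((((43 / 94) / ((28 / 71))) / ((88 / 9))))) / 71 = 4705530368 / 317991321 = 14.80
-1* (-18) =18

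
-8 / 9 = -0.89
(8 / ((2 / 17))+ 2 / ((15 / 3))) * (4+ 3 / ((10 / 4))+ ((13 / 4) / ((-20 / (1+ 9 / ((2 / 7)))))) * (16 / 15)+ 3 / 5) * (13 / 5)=741 / 25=29.64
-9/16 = -0.56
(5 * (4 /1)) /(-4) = -5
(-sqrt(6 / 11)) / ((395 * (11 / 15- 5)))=3 * sqrt(66) / 55616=0.00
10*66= 660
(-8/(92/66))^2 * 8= 139392/529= 263.50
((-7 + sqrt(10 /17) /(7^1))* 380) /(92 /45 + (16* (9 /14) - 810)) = 418950 /125633 - 8550* sqrt(170) /2135761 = 3.28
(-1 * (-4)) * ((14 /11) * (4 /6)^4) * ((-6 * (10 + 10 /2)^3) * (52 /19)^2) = -605696000 /3971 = -152529.84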